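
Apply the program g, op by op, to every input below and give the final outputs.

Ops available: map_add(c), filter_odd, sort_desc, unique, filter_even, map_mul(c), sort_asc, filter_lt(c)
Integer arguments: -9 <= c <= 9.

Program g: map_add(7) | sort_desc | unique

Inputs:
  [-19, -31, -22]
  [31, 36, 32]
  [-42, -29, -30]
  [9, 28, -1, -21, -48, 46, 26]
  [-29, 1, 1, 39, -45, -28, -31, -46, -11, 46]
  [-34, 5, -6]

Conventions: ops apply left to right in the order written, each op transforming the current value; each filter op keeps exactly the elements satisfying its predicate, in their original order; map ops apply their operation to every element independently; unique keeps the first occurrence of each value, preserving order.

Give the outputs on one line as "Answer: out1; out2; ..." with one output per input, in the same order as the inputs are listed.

Execution, op by op:
  [-19, -31, -22] -> [-12, -24, -15] -> [-12, -15, -24] -> [-12, -15, -24]
  [31, 36, 32] -> [38, 43, 39] -> [43, 39, 38] -> [43, 39, 38]
  [-42, -29, -30] -> [-35, -22, -23] -> [-22, -23, -35] -> [-22, -23, -35]
  [9, 28, -1, -21, -48, 46, 26] -> [16, 35, 6, -14, -41, 53, 33] -> [53, 35, 33, 16, 6, -14, -41] -> [53, 35, 33, 16, 6, -14, -41]
  [-29, 1, 1, 39, -45, -28, -31, -46, -11, 46] -> [-22, 8, 8, 46, -38, -21, -24, -39, -4, 53] -> [53, 46, 8, 8, -4, -21, -22, -24, -38, -39] -> [53, 46, 8, -4, -21, -22, -24, -38, -39]
  [-34, 5, -6] -> [-27, 12, 1] -> [12, 1, -27] -> [12, 1, -27]

[-12, -15, -24]; [43, 39, 38]; [-22, -23, -35]; [53, 35, 33, 16, 6, -14, -41]; [53, 46, 8, -4, -21, -22, -24, -38, -39]; [12, 1, -27]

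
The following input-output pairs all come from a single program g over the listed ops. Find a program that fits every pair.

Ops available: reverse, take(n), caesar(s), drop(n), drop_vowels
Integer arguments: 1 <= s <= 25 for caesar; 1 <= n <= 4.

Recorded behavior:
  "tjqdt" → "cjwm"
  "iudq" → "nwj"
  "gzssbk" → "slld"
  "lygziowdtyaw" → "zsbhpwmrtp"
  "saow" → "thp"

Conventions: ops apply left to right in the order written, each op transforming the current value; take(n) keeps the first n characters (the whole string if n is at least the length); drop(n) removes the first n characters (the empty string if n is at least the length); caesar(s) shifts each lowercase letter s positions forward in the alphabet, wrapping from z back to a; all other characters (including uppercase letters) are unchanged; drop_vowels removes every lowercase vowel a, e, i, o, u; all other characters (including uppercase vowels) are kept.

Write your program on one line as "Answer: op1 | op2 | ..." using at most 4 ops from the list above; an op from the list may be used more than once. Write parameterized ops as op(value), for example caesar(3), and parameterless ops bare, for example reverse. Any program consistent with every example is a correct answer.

caesar(1) | caesar(18) | drop_vowels | drop(1)

Check, running the answer program on each example:
  "tjqdt" -> "ukreu" -> "mcjwm" -> "mcjwm" -> "cjwm"
  "iudq" -> "jver" -> "bnwj" -> "bnwj" -> "nwj"
  "gzssbk" -> "hattcl" -> "zsllud" -> "zslld" -> "slld"
  "lygziowdtyaw" -> "mzhajpxeuzbx" -> "erzsbhpwmrtp" -> "rzsbhpwmrtp" -> "zsbhpwmrtp"
  "saow" -> "tbpx" -> "lthp" -> "lthp" -> "thp"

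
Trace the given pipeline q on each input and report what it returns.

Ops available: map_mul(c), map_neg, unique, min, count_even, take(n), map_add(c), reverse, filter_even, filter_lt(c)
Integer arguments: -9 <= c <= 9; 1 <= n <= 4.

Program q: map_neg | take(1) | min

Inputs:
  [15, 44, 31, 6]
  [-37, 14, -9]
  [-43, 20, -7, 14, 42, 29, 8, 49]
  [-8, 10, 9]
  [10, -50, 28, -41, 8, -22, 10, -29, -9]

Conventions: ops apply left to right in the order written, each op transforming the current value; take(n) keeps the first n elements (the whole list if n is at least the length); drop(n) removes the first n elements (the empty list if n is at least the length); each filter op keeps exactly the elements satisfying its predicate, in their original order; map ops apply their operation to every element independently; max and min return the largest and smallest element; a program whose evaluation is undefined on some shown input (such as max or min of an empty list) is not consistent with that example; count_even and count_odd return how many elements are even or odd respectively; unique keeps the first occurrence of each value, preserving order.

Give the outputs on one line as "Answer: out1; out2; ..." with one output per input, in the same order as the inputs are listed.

-15; 37; 43; 8; -10

Execution, op by op:
  [15, 44, 31, 6] -> [-15, -44, -31, -6] -> [-15] -> -15
  [-37, 14, -9] -> [37, -14, 9] -> [37] -> 37
  [-43, 20, -7, 14, 42, 29, 8, 49] -> [43, -20, 7, -14, -42, -29, -8, -49] -> [43] -> 43
  [-8, 10, 9] -> [8, -10, -9] -> [8] -> 8
  [10, -50, 28, -41, 8, -22, 10, -29, -9] -> [-10, 50, -28, 41, -8, 22, -10, 29, 9] -> [-10] -> -10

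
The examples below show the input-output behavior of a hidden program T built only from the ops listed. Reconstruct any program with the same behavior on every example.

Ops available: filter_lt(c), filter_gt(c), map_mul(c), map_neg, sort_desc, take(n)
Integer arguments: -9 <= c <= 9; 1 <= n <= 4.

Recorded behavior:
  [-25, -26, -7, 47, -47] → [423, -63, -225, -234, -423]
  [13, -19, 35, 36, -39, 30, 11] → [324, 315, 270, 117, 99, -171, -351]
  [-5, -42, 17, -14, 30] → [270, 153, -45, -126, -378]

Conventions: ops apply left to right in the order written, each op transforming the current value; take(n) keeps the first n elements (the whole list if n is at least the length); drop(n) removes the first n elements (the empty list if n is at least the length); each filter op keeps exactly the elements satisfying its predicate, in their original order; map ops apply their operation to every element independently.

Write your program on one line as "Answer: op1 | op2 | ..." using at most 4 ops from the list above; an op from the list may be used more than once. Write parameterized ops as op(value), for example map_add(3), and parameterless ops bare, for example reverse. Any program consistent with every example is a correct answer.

map_mul(-3) | sort_desc | map_mul(-3) | sort_desc

Check, running the answer program on each example:
  [-25, -26, -7, 47, -47] -> [75, 78, 21, -141, 141] -> [141, 78, 75, 21, -141] -> [-423, -234, -225, -63, 423] -> [423, -63, -225, -234, -423]
  [13, -19, 35, 36, -39, 30, 11] -> [-39, 57, -105, -108, 117, -90, -33] -> [117, 57, -33, -39, -90, -105, -108] -> [-351, -171, 99, 117, 270, 315, 324] -> [324, 315, 270, 117, 99, -171, -351]
  [-5, -42, 17, -14, 30] -> [15, 126, -51, 42, -90] -> [126, 42, 15, -51, -90] -> [-378, -126, -45, 153, 270] -> [270, 153, -45, -126, -378]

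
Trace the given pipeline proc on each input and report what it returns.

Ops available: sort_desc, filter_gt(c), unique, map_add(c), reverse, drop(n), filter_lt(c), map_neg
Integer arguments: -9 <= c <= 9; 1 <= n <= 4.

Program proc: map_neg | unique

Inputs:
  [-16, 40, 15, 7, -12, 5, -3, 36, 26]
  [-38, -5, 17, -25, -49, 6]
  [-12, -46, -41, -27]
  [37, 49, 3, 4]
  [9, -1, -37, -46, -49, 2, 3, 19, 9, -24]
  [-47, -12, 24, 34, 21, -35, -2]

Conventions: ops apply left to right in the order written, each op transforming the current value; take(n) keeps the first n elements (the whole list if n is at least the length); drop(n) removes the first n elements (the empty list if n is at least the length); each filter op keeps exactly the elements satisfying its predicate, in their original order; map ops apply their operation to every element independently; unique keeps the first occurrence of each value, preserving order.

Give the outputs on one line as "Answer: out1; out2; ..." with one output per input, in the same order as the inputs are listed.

[16, -40, -15, -7, 12, -5, 3, -36, -26]; [38, 5, -17, 25, 49, -6]; [12, 46, 41, 27]; [-37, -49, -3, -4]; [-9, 1, 37, 46, 49, -2, -3, -19, 24]; [47, 12, -24, -34, -21, 35, 2]

Execution, op by op:
  [-16, 40, 15, 7, -12, 5, -3, 36, 26] -> [16, -40, -15, -7, 12, -5, 3, -36, -26] -> [16, -40, -15, -7, 12, -5, 3, -36, -26]
  [-38, -5, 17, -25, -49, 6] -> [38, 5, -17, 25, 49, -6] -> [38, 5, -17, 25, 49, -6]
  [-12, -46, -41, -27] -> [12, 46, 41, 27] -> [12, 46, 41, 27]
  [37, 49, 3, 4] -> [-37, -49, -3, -4] -> [-37, -49, -3, -4]
  [9, -1, -37, -46, -49, 2, 3, 19, 9, -24] -> [-9, 1, 37, 46, 49, -2, -3, -19, -9, 24] -> [-9, 1, 37, 46, 49, -2, -3, -19, 24]
  [-47, -12, 24, 34, 21, -35, -2] -> [47, 12, -24, -34, -21, 35, 2] -> [47, 12, -24, -34, -21, 35, 2]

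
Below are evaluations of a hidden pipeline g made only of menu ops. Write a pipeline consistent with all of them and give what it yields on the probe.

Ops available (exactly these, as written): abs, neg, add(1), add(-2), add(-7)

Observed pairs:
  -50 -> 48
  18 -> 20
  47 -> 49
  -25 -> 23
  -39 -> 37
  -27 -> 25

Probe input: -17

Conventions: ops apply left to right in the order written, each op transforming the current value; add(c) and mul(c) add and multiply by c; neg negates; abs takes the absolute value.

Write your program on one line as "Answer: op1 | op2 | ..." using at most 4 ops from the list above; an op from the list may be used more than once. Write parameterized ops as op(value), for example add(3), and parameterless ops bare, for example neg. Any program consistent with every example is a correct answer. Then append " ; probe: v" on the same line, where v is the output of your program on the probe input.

neg | add(-2) | abs ; probe: 15

Check, running the answer program on each example:
  -50 -> 50 -> 48 -> 48
  18 -> -18 -> -20 -> 20
  47 -> -47 -> -49 -> 49
  -25 -> 25 -> 23 -> 23
  -39 -> 39 -> 37 -> 37
  -27 -> 27 -> 25 -> 25
  probe: -17 -> 17 -> 15 -> 15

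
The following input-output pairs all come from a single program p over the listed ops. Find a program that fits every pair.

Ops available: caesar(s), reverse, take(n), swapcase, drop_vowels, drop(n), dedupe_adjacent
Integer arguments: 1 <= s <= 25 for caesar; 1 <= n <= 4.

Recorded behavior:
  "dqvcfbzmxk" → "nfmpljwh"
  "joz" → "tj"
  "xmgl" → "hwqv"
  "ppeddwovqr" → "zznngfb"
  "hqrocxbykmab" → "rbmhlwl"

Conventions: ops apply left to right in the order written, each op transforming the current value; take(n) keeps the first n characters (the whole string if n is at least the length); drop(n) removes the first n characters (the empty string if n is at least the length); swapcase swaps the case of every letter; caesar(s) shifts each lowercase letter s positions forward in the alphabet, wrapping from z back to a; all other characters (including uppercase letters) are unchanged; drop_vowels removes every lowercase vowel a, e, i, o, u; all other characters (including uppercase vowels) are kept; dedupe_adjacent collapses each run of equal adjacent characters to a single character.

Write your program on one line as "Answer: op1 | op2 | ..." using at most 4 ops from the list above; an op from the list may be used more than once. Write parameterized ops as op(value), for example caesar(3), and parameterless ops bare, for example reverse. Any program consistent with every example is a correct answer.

drop_vowels | caesar(10) | drop_vowels

Check, running the answer program on each example:
  "dqvcfbzmxk" -> "dqvcfbzmxk" -> "nafmpljwhu" -> "nfmpljwh"
  "joz" -> "jz" -> "tj" -> "tj"
  "xmgl" -> "xmgl" -> "hwqv" -> "hwqv"
  "ppeddwovqr" -> "ppddwvqr" -> "zznngfab" -> "zznngfb"
  "hqrocxbykmab" -> "hqrcxbykmb" -> "rabmhliuwl" -> "rbmhlwl"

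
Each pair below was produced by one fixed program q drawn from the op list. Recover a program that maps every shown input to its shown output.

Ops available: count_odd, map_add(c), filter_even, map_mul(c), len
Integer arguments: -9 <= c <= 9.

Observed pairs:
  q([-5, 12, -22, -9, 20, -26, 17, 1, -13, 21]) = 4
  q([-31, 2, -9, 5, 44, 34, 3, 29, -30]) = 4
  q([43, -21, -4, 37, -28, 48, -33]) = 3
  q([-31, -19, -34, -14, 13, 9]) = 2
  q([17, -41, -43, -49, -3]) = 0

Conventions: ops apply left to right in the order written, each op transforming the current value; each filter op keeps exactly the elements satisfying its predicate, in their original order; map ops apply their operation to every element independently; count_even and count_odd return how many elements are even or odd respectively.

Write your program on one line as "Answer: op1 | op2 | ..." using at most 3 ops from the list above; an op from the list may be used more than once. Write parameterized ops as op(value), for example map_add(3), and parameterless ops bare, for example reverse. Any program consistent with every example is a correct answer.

filter_even | len

Check, running the answer program on each example:
  [-5, 12, -22, -9, 20, -26, 17, 1, -13, 21] -> [12, -22, 20, -26] -> 4
  [-31, 2, -9, 5, 44, 34, 3, 29, -30] -> [2, 44, 34, -30] -> 4
  [43, -21, -4, 37, -28, 48, -33] -> [-4, -28, 48] -> 3
  [-31, -19, -34, -14, 13, 9] -> [-34, -14] -> 2
  [17, -41, -43, -49, -3] -> [] -> 0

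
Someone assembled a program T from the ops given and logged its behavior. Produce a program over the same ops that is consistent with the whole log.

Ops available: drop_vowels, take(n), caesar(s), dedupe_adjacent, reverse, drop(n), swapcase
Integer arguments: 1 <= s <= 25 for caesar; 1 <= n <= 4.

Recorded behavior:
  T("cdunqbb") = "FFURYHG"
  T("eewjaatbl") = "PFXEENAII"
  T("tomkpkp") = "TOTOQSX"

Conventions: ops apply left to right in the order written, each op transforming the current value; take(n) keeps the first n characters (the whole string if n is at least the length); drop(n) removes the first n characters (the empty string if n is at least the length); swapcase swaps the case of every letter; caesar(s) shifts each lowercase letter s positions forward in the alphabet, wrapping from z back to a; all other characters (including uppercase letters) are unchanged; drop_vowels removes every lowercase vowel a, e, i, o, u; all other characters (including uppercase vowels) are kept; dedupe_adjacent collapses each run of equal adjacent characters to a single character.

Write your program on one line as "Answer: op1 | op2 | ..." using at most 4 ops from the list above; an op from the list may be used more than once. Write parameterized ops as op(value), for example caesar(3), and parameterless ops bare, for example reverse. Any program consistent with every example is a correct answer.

caesar(4) | reverse | swapcase

Check, running the answer program on each example:
  "cdunqbb" -> "ghyruff" -> "ffuryhg" -> "FFURYHG"
  "eewjaatbl" -> "iianeexfp" -> "pfxeenaii" -> "PFXEENAII"
  "tomkpkp" -> "xsqotot" -> "totoqsx" -> "TOTOQSX"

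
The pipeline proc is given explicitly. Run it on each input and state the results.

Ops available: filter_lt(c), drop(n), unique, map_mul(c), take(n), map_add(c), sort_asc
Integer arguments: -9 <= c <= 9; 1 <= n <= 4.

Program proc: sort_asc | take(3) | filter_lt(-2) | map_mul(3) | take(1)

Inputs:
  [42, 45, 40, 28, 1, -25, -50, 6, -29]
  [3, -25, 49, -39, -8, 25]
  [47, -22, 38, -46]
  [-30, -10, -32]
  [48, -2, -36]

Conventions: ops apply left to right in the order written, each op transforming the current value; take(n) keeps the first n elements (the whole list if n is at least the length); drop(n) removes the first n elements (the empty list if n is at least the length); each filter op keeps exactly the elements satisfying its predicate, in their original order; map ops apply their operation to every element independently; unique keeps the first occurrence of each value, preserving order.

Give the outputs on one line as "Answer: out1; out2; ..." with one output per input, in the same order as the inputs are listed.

[-150]; [-117]; [-138]; [-96]; [-108]

Execution, op by op:
  [42, 45, 40, 28, 1, -25, -50, 6, -29] -> [-50, -29, -25, 1, 6, 28, 40, 42, 45] -> [-50, -29, -25] -> [-50, -29, -25] -> [-150, -87, -75] -> [-150]
  [3, -25, 49, -39, -8, 25] -> [-39, -25, -8, 3, 25, 49] -> [-39, -25, -8] -> [-39, -25, -8] -> [-117, -75, -24] -> [-117]
  [47, -22, 38, -46] -> [-46, -22, 38, 47] -> [-46, -22, 38] -> [-46, -22] -> [-138, -66] -> [-138]
  [-30, -10, -32] -> [-32, -30, -10] -> [-32, -30, -10] -> [-32, -30, -10] -> [-96, -90, -30] -> [-96]
  [48, -2, -36] -> [-36, -2, 48] -> [-36, -2, 48] -> [-36] -> [-108] -> [-108]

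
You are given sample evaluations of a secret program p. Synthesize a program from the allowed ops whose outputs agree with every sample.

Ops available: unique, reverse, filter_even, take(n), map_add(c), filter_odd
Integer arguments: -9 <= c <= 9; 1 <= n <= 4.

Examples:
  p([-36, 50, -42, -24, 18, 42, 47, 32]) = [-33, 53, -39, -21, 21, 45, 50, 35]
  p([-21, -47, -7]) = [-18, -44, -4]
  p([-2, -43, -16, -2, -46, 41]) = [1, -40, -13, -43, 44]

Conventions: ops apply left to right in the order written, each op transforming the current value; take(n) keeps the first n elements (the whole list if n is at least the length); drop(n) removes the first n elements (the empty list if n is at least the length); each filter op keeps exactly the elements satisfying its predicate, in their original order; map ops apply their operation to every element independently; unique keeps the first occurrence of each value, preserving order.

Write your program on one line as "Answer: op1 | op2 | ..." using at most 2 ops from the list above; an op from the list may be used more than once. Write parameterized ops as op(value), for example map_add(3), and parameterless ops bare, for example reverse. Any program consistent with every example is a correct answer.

unique | map_add(3)

Check, running the answer program on each example:
  [-36, 50, -42, -24, 18, 42, 47, 32] -> [-36, 50, -42, -24, 18, 42, 47, 32] -> [-33, 53, -39, -21, 21, 45, 50, 35]
  [-21, -47, -7] -> [-21, -47, -7] -> [-18, -44, -4]
  [-2, -43, -16, -2, -46, 41] -> [-2, -43, -16, -46, 41] -> [1, -40, -13, -43, 44]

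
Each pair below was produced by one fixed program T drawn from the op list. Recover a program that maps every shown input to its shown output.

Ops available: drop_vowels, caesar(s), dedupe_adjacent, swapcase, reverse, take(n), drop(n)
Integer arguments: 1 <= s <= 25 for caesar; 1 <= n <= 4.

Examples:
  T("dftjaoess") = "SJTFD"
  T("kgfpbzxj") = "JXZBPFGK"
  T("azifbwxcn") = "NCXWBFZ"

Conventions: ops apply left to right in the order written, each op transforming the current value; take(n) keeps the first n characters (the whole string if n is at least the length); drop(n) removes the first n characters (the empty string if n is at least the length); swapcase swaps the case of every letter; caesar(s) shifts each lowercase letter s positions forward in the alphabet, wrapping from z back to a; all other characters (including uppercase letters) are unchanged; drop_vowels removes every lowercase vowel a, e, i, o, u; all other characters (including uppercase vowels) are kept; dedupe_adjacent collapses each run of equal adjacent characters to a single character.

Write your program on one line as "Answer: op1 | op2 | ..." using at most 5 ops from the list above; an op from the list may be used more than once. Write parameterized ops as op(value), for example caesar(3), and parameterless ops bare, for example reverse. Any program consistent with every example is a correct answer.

reverse | drop_vowels | dedupe_adjacent | swapcase

Check, running the answer program on each example:
  "dftjaoess" -> "sseoajtfd" -> "ssjtfd" -> "sjtfd" -> "SJTFD"
  "kgfpbzxj" -> "jxzbpfgk" -> "jxzbpfgk" -> "jxzbpfgk" -> "JXZBPFGK"
  "azifbwxcn" -> "ncxwbfiza" -> "ncxwbfz" -> "ncxwbfz" -> "NCXWBFZ"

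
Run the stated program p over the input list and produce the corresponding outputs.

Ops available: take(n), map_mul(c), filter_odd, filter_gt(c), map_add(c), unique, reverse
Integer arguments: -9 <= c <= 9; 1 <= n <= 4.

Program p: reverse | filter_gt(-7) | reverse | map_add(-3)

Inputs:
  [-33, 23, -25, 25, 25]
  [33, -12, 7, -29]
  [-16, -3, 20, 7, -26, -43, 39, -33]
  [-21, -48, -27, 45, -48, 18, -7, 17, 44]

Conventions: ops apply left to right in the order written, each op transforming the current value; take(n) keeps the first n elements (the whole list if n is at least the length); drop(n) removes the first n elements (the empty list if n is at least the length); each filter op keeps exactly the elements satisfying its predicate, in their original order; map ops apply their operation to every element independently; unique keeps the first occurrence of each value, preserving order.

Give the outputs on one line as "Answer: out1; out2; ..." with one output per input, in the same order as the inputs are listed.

Execution, op by op:
  [-33, 23, -25, 25, 25] -> [25, 25, -25, 23, -33] -> [25, 25, 23] -> [23, 25, 25] -> [20, 22, 22]
  [33, -12, 7, -29] -> [-29, 7, -12, 33] -> [7, 33] -> [33, 7] -> [30, 4]
  [-16, -3, 20, 7, -26, -43, 39, -33] -> [-33, 39, -43, -26, 7, 20, -3, -16] -> [39, 7, 20, -3] -> [-3, 20, 7, 39] -> [-6, 17, 4, 36]
  [-21, -48, -27, 45, -48, 18, -7, 17, 44] -> [44, 17, -7, 18, -48, 45, -27, -48, -21] -> [44, 17, 18, 45] -> [45, 18, 17, 44] -> [42, 15, 14, 41]

[20, 22, 22]; [30, 4]; [-6, 17, 4, 36]; [42, 15, 14, 41]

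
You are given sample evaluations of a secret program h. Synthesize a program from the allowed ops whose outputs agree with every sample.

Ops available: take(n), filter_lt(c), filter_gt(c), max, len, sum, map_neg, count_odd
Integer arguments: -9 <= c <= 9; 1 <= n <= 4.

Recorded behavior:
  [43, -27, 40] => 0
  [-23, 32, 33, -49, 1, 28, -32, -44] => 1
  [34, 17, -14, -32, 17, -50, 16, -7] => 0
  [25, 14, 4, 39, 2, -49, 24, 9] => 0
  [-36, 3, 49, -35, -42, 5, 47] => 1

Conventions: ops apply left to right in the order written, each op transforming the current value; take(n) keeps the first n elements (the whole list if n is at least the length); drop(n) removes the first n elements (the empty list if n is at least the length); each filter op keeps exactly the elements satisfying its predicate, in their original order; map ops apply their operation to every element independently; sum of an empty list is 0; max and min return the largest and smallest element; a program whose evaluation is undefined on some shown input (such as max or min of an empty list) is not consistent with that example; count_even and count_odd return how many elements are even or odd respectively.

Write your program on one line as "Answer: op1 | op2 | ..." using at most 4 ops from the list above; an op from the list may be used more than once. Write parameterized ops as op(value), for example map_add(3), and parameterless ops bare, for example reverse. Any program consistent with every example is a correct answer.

take(3) | take(1) | filter_lt(7) | len

Check, running the answer program on each example:
  [43, -27, 40] -> [43, -27, 40] -> [43] -> [] -> 0
  [-23, 32, 33, -49, 1, 28, -32, -44] -> [-23, 32, 33] -> [-23] -> [-23] -> 1
  [34, 17, -14, -32, 17, -50, 16, -7] -> [34, 17, -14] -> [34] -> [] -> 0
  [25, 14, 4, 39, 2, -49, 24, 9] -> [25, 14, 4] -> [25] -> [] -> 0
  [-36, 3, 49, -35, -42, 5, 47] -> [-36, 3, 49] -> [-36] -> [-36] -> 1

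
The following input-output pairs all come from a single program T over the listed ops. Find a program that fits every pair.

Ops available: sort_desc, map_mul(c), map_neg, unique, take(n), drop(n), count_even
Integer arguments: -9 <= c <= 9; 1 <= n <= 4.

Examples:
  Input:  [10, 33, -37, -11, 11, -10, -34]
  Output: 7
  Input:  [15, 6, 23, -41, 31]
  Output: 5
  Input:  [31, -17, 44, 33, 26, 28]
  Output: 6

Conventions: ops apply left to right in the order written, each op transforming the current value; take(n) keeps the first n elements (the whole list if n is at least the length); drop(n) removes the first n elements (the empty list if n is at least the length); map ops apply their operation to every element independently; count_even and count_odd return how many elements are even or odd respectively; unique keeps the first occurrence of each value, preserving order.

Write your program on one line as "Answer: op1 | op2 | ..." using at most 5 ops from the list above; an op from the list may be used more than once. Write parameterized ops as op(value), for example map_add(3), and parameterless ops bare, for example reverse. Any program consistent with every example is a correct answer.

map_mul(4) | map_mul(7) | map_neg | map_mul(-7) | count_even

Check, running the answer program on each example:
  [10, 33, -37, -11, 11, -10, -34] -> [40, 132, -148, -44, 44, -40, -136] -> [280, 924, -1036, -308, 308, -280, -952] -> [-280, -924, 1036, 308, -308, 280, 952] -> [1960, 6468, -7252, -2156, 2156, -1960, -6664] -> 7
  [15, 6, 23, -41, 31] -> [60, 24, 92, -164, 124] -> [420, 168, 644, -1148, 868] -> [-420, -168, -644, 1148, -868] -> [2940, 1176, 4508, -8036, 6076] -> 5
  [31, -17, 44, 33, 26, 28] -> [124, -68, 176, 132, 104, 112] -> [868, -476, 1232, 924, 728, 784] -> [-868, 476, -1232, -924, -728, -784] -> [6076, -3332, 8624, 6468, 5096, 5488] -> 6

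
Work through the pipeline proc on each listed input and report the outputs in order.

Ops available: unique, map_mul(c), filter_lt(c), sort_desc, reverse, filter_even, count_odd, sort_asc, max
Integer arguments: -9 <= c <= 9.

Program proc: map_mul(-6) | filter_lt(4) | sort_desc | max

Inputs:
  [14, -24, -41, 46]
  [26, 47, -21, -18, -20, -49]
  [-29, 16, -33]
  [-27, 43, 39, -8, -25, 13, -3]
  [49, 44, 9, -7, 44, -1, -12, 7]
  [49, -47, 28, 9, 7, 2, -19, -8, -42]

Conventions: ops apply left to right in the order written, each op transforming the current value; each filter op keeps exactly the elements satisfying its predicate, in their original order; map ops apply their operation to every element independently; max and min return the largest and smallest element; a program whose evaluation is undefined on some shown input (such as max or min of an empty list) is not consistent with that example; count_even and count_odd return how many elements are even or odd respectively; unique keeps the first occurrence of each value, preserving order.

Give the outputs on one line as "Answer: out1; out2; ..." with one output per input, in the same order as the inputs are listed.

-84; -156; -96; -78; -42; -12

Execution, op by op:
  [14, -24, -41, 46] -> [-84, 144, 246, -276] -> [-84, -276] -> [-84, -276] -> -84
  [26, 47, -21, -18, -20, -49] -> [-156, -282, 126, 108, 120, 294] -> [-156, -282] -> [-156, -282] -> -156
  [-29, 16, -33] -> [174, -96, 198] -> [-96] -> [-96] -> -96
  [-27, 43, 39, -8, -25, 13, -3] -> [162, -258, -234, 48, 150, -78, 18] -> [-258, -234, -78] -> [-78, -234, -258] -> -78
  [49, 44, 9, -7, 44, -1, -12, 7] -> [-294, -264, -54, 42, -264, 6, 72, -42] -> [-294, -264, -54, -264, -42] -> [-42, -54, -264, -264, -294] -> -42
  [49, -47, 28, 9, 7, 2, -19, -8, -42] -> [-294, 282, -168, -54, -42, -12, 114, 48, 252] -> [-294, -168, -54, -42, -12] -> [-12, -42, -54, -168, -294] -> -12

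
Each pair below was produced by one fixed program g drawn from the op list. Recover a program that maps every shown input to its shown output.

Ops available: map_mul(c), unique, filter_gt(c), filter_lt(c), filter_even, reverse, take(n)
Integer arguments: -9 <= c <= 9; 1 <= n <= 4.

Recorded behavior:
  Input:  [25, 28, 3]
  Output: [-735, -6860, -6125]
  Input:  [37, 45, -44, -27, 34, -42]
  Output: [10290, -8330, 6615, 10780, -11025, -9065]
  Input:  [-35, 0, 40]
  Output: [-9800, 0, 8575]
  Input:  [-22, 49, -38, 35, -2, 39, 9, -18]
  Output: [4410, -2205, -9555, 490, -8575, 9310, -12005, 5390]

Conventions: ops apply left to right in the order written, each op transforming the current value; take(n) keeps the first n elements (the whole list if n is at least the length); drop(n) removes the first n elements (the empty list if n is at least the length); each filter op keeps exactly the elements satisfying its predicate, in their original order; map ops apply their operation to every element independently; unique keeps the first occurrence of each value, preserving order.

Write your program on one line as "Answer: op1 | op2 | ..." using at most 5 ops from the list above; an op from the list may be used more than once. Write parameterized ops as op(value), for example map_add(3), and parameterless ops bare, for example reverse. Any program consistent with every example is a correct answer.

reverse | map_mul(7) | map_mul(-7) | map_mul(5)

Check, running the answer program on each example:
  [25, 28, 3] -> [3, 28, 25] -> [21, 196, 175] -> [-147, -1372, -1225] -> [-735, -6860, -6125]
  [37, 45, -44, -27, 34, -42] -> [-42, 34, -27, -44, 45, 37] -> [-294, 238, -189, -308, 315, 259] -> [2058, -1666, 1323, 2156, -2205, -1813] -> [10290, -8330, 6615, 10780, -11025, -9065]
  [-35, 0, 40] -> [40, 0, -35] -> [280, 0, -245] -> [-1960, 0, 1715] -> [-9800, 0, 8575]
  [-22, 49, -38, 35, -2, 39, 9, -18] -> [-18, 9, 39, -2, 35, -38, 49, -22] -> [-126, 63, 273, -14, 245, -266, 343, -154] -> [882, -441, -1911, 98, -1715, 1862, -2401, 1078] -> [4410, -2205, -9555, 490, -8575, 9310, -12005, 5390]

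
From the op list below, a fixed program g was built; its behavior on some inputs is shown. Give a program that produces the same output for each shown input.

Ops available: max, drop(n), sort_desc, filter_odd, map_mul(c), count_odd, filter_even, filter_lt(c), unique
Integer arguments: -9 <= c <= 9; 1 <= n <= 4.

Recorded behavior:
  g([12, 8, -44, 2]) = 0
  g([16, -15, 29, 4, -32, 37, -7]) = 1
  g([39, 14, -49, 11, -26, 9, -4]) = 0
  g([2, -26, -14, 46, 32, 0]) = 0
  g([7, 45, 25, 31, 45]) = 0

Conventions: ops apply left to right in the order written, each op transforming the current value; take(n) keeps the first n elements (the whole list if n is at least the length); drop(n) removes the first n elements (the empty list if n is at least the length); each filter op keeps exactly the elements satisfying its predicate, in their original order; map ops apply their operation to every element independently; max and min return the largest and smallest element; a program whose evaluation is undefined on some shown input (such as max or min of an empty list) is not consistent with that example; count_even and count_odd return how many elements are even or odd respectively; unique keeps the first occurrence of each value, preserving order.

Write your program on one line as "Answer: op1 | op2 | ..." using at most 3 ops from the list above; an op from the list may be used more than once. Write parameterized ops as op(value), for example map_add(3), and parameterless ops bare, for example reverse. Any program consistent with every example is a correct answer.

filter_lt(1) | drop(2) | count_odd

Check, running the answer program on each example:
  [12, 8, -44, 2] -> [-44] -> [] -> 0
  [16, -15, 29, 4, -32, 37, -7] -> [-15, -32, -7] -> [-7] -> 1
  [39, 14, -49, 11, -26, 9, -4] -> [-49, -26, -4] -> [-4] -> 0
  [2, -26, -14, 46, 32, 0] -> [-26, -14, 0] -> [0] -> 0
  [7, 45, 25, 31, 45] -> [] -> [] -> 0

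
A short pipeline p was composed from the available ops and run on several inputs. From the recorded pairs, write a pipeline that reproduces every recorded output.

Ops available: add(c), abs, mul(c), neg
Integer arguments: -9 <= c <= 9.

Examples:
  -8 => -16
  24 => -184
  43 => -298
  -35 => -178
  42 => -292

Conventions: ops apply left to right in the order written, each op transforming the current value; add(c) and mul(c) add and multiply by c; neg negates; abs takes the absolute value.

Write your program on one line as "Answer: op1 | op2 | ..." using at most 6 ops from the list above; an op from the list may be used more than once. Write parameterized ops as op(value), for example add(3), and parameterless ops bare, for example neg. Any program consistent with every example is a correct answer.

add(6) | abs | mul(6) | neg | add(-4)

Check, running the answer program on each example:
  -8 -> -2 -> 2 -> 12 -> -12 -> -16
  24 -> 30 -> 30 -> 180 -> -180 -> -184
  43 -> 49 -> 49 -> 294 -> -294 -> -298
  -35 -> -29 -> 29 -> 174 -> -174 -> -178
  42 -> 48 -> 48 -> 288 -> -288 -> -292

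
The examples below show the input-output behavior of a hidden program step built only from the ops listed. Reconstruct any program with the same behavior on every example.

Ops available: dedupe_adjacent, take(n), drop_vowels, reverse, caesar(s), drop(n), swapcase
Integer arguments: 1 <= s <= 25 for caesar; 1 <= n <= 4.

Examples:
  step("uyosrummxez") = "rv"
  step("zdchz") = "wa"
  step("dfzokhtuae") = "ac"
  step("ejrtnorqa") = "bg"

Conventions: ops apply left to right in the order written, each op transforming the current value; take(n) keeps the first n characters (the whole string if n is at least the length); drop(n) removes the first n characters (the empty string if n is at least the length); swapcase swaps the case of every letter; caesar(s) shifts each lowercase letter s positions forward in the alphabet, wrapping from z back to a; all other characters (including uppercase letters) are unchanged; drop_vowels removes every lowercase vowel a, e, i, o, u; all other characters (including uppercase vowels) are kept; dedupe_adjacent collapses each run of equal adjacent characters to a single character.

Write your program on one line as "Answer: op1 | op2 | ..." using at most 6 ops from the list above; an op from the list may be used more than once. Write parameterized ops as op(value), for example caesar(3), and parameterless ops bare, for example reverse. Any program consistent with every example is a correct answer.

caesar(12) | caesar(12) | caesar(25) | swapcase | take(2) | swapcase

Check, running the answer program on each example:
  "uyosrummxez" -> "gkaedgyyjql" -> "swmqpskkvcx" -> "rvlporjjubw" -> "RVLPORJJUBW" -> "RV" -> "rv"
  "zdchz" -> "lpotl" -> "xbafx" -> "wazew" -> "WAZEW" -> "WA" -> "wa"
  "dfzokhtuae" -> "prlawtfgmq" -> "bdxmifrsyc" -> "acwlheqrxb" -> "ACWLHEQRXB" -> "AC" -> "ac"
  "ejrtnorqa" -> "qvdfzadcm" -> "chprlmpoy" -> "bgoqklonx" -> "BGOQKLONX" -> "BG" -> "bg"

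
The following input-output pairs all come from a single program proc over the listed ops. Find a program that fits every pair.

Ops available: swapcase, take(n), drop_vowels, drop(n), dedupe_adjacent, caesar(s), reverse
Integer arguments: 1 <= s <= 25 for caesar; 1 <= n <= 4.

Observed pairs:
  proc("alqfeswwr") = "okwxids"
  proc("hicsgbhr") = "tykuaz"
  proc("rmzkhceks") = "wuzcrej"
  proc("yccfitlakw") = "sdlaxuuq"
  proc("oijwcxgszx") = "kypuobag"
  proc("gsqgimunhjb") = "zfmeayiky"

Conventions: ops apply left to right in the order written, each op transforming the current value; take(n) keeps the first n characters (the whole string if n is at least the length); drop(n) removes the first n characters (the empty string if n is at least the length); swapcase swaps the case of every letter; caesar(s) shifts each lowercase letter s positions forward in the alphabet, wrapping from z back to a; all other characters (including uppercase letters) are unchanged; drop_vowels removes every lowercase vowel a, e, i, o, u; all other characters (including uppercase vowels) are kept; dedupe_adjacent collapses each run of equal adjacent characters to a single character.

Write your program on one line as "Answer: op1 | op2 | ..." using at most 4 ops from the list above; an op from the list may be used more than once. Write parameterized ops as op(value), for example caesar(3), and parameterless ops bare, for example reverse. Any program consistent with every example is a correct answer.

caesar(16) | reverse | drop(2) | caesar(2)

Check, running the answer program on each example:
  "alqfeswwr" -> "qbgvuimmh" -> "hmmiuvgbq" -> "miuvgbq" -> "okwxids"
  "hicsgbhr" -> "xysiwrxh" -> "hxrwisyx" -> "rwisyx" -> "tykuaz"
  "rmzkhceks" -> "hcpaxsuai" -> "iausxapch" -> "usxapch" -> "wuzcrej"
  "yccfitlakw" -> "ossvyjbqam" -> "maqbjyvsso" -> "qbjyvsso" -> "sdlaxuuq"
  "oijwcxgszx" -> "eyzmsnwipn" -> "npiwnsmzye" -> "iwnsmzye" -> "kypuobag"
  "gsqgimunhjb" -> "wigwyckdxzr" -> "rzxdkcywgiw" -> "xdkcywgiw" -> "zfmeayiky"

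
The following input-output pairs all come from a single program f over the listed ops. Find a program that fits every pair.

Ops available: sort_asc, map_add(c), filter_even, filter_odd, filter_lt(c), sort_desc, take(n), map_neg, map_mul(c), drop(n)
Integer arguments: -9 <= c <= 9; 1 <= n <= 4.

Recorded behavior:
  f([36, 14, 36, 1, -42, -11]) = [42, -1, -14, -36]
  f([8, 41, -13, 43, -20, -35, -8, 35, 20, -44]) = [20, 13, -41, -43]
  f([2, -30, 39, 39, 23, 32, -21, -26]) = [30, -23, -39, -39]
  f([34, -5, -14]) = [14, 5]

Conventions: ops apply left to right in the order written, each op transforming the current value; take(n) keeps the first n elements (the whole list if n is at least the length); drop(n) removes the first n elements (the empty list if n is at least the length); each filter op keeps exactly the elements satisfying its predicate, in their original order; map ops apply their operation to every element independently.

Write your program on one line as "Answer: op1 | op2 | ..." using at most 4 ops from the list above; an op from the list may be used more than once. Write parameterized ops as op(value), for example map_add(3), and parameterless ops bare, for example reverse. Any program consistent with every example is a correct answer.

map_neg | drop(1) | take(4) | sort_desc

Check, running the answer program on each example:
  [36, 14, 36, 1, -42, -11] -> [-36, -14, -36, -1, 42, 11] -> [-14, -36, -1, 42, 11] -> [-14, -36, -1, 42] -> [42, -1, -14, -36]
  [8, 41, -13, 43, -20, -35, -8, 35, 20, -44] -> [-8, -41, 13, -43, 20, 35, 8, -35, -20, 44] -> [-41, 13, -43, 20, 35, 8, -35, -20, 44] -> [-41, 13, -43, 20] -> [20, 13, -41, -43]
  [2, -30, 39, 39, 23, 32, -21, -26] -> [-2, 30, -39, -39, -23, -32, 21, 26] -> [30, -39, -39, -23, -32, 21, 26] -> [30, -39, -39, -23] -> [30, -23, -39, -39]
  [34, -5, -14] -> [-34, 5, 14] -> [5, 14] -> [5, 14] -> [14, 5]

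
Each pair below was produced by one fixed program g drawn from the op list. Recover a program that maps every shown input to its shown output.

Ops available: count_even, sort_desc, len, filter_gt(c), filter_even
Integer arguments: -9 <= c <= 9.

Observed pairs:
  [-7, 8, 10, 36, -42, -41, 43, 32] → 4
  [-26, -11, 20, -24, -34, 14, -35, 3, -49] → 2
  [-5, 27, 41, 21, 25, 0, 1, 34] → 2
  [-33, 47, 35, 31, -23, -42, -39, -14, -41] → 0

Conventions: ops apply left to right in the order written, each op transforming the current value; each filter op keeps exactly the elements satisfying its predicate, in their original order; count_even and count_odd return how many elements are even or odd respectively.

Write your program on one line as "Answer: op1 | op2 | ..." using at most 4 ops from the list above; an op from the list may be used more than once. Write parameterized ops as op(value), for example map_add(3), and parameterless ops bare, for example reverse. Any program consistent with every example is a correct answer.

filter_gt(-1) | sort_desc | count_even

Check, running the answer program on each example:
  [-7, 8, 10, 36, -42, -41, 43, 32] -> [8, 10, 36, 43, 32] -> [43, 36, 32, 10, 8] -> 4
  [-26, -11, 20, -24, -34, 14, -35, 3, -49] -> [20, 14, 3] -> [20, 14, 3] -> 2
  [-5, 27, 41, 21, 25, 0, 1, 34] -> [27, 41, 21, 25, 0, 1, 34] -> [41, 34, 27, 25, 21, 1, 0] -> 2
  [-33, 47, 35, 31, -23, -42, -39, -14, -41] -> [47, 35, 31] -> [47, 35, 31] -> 0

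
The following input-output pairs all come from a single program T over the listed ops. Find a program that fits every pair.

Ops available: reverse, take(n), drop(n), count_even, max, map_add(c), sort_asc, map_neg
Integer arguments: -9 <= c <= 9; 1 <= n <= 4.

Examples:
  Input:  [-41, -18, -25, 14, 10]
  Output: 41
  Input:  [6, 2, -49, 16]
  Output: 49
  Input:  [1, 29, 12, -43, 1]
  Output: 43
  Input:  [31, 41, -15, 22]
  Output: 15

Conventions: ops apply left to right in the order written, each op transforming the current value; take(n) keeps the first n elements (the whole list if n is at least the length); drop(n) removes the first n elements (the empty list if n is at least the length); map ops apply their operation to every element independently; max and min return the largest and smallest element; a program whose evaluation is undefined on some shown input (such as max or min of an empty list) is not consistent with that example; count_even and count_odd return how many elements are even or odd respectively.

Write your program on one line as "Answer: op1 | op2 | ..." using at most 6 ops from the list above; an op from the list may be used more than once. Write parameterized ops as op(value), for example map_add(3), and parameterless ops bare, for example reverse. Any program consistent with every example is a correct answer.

sort_asc | reverse | map_neg | drop(1) | max

Check, running the answer program on each example:
  [-41, -18, -25, 14, 10] -> [-41, -25, -18, 10, 14] -> [14, 10, -18, -25, -41] -> [-14, -10, 18, 25, 41] -> [-10, 18, 25, 41] -> 41
  [6, 2, -49, 16] -> [-49, 2, 6, 16] -> [16, 6, 2, -49] -> [-16, -6, -2, 49] -> [-6, -2, 49] -> 49
  [1, 29, 12, -43, 1] -> [-43, 1, 1, 12, 29] -> [29, 12, 1, 1, -43] -> [-29, -12, -1, -1, 43] -> [-12, -1, -1, 43] -> 43
  [31, 41, -15, 22] -> [-15, 22, 31, 41] -> [41, 31, 22, -15] -> [-41, -31, -22, 15] -> [-31, -22, 15] -> 15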